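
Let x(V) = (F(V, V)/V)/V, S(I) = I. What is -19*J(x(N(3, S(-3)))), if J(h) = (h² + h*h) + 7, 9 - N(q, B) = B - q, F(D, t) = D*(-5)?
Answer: -1235/9 ≈ -137.22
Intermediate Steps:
F(D, t) = -5*D
N(q, B) = 9 + q - B (N(q, B) = 9 - (B - q) = 9 + (q - B) = 9 + q - B)
x(V) = -5/V (x(V) = ((-5*V)/V)/V = -5/V)
J(h) = 7 + 2*h² (J(h) = (h² + h²) + 7 = 2*h² + 7 = 7 + 2*h²)
-19*J(x(N(3, S(-3)))) = -19*(7 + 2*(-5/(9 + 3 - 1*(-3)))²) = -19*(7 + 2*(-5/(9 + 3 + 3))²) = -19*(7 + 2*(-5/15)²) = -19*(7 + 2*(-5*1/15)²) = -19*(7 + 2*(-⅓)²) = -19*(7 + 2*(⅑)) = -19*(7 + 2/9) = -19*65/9 = -1235/9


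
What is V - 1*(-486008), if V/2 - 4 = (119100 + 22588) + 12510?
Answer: 794412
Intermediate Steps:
V = 308404 (V = 8 + 2*((119100 + 22588) + 12510) = 8 + 2*(141688 + 12510) = 8 + 2*154198 = 8 + 308396 = 308404)
V - 1*(-486008) = 308404 - 1*(-486008) = 308404 + 486008 = 794412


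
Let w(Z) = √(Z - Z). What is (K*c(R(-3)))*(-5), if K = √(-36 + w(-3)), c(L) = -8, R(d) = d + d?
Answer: 240*I ≈ 240.0*I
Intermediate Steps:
R(d) = 2*d
w(Z) = 0 (w(Z) = √0 = 0)
K = 6*I (K = √(-36 + 0) = √(-36) = 6*I ≈ 6.0*I)
(K*c(R(-3)))*(-5) = ((6*I)*(-8))*(-5) = -48*I*(-5) = 240*I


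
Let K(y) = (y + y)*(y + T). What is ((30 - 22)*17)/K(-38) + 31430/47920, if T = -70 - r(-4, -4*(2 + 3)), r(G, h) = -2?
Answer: 3246465/4825544 ≈ 0.67277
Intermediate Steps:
T = -68 (T = -70 - 1*(-2) = -70 + 2 = -68)
K(y) = 2*y*(-68 + y) (K(y) = (y + y)*(y - 68) = (2*y)*(-68 + y) = 2*y*(-68 + y))
((30 - 22)*17)/K(-38) + 31430/47920 = ((30 - 22)*17)/((2*(-38)*(-68 - 38))) + 31430/47920 = (8*17)/((2*(-38)*(-106))) + 31430*(1/47920) = 136/8056 + 3143/4792 = 136*(1/8056) + 3143/4792 = 17/1007 + 3143/4792 = 3246465/4825544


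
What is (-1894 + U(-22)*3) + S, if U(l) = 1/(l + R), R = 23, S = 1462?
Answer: -429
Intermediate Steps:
U(l) = 1/(23 + l) (U(l) = 1/(l + 23) = 1/(23 + l))
(-1894 + U(-22)*3) + S = (-1894 + 3/(23 - 22)) + 1462 = (-1894 + 3/1) + 1462 = (-1894 + 1*3) + 1462 = (-1894 + 3) + 1462 = -1891 + 1462 = -429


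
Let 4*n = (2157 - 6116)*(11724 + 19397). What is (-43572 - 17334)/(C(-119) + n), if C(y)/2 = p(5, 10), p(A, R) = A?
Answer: 81208/41069333 ≈ 0.0019773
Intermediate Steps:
n = -123208039/4 (n = ((2157 - 6116)*(11724 + 19397))/4 = (-3959*31121)/4 = (¼)*(-123208039) = -123208039/4 ≈ -3.0802e+7)
C(y) = 10 (C(y) = 2*5 = 10)
(-43572 - 17334)/(C(-119) + n) = (-43572 - 17334)/(10 - 123208039/4) = -60906/(-123207999/4) = -60906*(-4/123207999) = 81208/41069333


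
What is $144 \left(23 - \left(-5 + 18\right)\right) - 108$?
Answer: $1332$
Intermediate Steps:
$144 \left(23 - \left(-5 + 18\right)\right) - 108 = 144 \left(23 - 13\right) - 108 = 144 \cdot 10 - 108 = 1440 - 108 = 1332$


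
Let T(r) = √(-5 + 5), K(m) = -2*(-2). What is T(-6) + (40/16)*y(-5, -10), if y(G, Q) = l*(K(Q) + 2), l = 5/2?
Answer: 75/2 ≈ 37.500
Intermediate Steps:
K(m) = 4
T(r) = 0 (T(r) = √0 = 0)
l = 5/2 (l = 5*(½) = 5/2 ≈ 2.5000)
y(G, Q) = 15 (y(G, Q) = 5*(4 + 2)/2 = (5/2)*6 = 15)
T(-6) + (40/16)*y(-5, -10) = 0 + (40/16)*15 = 0 + (40*(1/16))*15 = 0 + (5/2)*15 = 0 + 75/2 = 75/2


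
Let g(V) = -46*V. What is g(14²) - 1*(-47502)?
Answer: 38486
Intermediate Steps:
g(14²) - 1*(-47502) = -46*14² - 1*(-47502) = -46*196 + 47502 = -9016 + 47502 = 38486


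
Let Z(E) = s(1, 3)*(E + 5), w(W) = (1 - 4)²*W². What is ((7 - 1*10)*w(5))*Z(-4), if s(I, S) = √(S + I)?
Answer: -1350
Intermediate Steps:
s(I, S) = √(I + S)
w(W) = 9*W² (w(W) = (-3)²*W² = 9*W²)
Z(E) = 10 + 2*E (Z(E) = √(1 + 3)*(E + 5) = √4*(5 + E) = 2*(5 + E) = 10 + 2*E)
((7 - 1*10)*w(5))*Z(-4) = ((7 - 1*10)*(9*5²))*(10 + 2*(-4)) = ((7 - 10)*(9*25))*(10 - 8) = -3*225*2 = -675*2 = -1350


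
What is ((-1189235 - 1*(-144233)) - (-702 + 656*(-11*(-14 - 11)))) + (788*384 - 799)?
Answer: -922907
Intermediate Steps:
((-1189235 - 1*(-144233)) - (-702 + 656*(-11*(-14 - 11)))) + (788*384 - 799) = ((-1189235 + 144233) - (-702 + 656*(-11*(-25)))) + (302592 - 799) = (-1045002 - (-702 + 656*275)) + 301793 = (-1045002 - (-702 + 180400)) + 301793 = (-1045002 - 1*179698) + 301793 = (-1045002 - 179698) + 301793 = -1224700 + 301793 = -922907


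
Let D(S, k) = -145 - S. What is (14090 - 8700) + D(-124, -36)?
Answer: 5369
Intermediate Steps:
(14090 - 8700) + D(-124, -36) = (14090 - 8700) + (-145 - 1*(-124)) = 5390 + (-145 + 124) = 5390 - 21 = 5369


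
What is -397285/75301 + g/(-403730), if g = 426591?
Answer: -192518601941/30401272730 ≈ -6.3326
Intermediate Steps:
-397285/75301 + g/(-403730) = -397285/75301 + 426591/(-403730) = -397285*1/75301 + 426591*(-1/403730) = -397285/75301 - 426591/403730 = -192518601941/30401272730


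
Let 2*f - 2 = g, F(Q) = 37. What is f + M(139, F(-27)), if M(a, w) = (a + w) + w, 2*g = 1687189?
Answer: 1688045/4 ≈ 4.2201e+5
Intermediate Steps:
g = 1687189/2 (g = (½)*1687189 = 1687189/2 ≈ 8.4359e+5)
M(a, w) = a + 2*w
f = 1687193/4 (f = 1 + (½)*(1687189/2) = 1 + 1687189/4 = 1687193/4 ≈ 4.2180e+5)
f + M(139, F(-27)) = 1687193/4 + (139 + 2*37) = 1687193/4 + (139 + 74) = 1687193/4 + 213 = 1688045/4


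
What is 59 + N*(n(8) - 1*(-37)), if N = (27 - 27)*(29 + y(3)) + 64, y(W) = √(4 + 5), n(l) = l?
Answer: 2939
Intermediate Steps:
y(W) = 3 (y(W) = √9 = 3)
N = 64 (N = (27 - 27)*(29 + 3) + 64 = 0*32 + 64 = 0 + 64 = 64)
59 + N*(n(8) - 1*(-37)) = 59 + 64*(8 - 1*(-37)) = 59 + 64*(8 + 37) = 59 + 64*45 = 59 + 2880 = 2939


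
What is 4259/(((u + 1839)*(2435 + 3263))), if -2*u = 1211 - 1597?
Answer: 4259/11578336 ≈ 0.00036784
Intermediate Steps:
u = 193 (u = -(1211 - 1597)/2 = -1/2*(-386) = 193)
4259/(((u + 1839)*(2435 + 3263))) = 4259/(((193 + 1839)*(2435 + 3263))) = 4259/((2032*5698)) = 4259/11578336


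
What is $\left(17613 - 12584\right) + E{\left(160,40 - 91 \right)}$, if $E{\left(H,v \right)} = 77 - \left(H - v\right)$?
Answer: $4895$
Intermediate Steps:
$E{\left(H,v \right)} = 77 + v - H$
$\left(17613 - 12584\right) + E{\left(160,40 - 91 \right)} = \left(17613 - 12584\right) + \left(77 + \left(40 - 91\right) - 160\right) = 5029 - 134 = 4895$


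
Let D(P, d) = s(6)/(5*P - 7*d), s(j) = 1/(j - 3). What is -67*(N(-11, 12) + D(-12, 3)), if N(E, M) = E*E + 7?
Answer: -2083901/243 ≈ -8575.7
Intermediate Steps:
s(j) = 1/(-3 + j)
N(E, M) = 7 + E² (N(E, M) = E² + 7 = 7 + E²)
D(P, d) = 1/(3*(-7*d + 5*P)) (D(P, d) = 1/((-3 + 6)*(5*P - 7*d)) = 1/(3*(-7*d + 5*P)))
-67*(N(-11, 12) + D(-12, 3)) = -67*((7 + (-11)²) + 1/(3*(-7*3 + 5*(-12)))) = -67*((7 + 121) + 1/(3*(-21 - 60))) = -67*(128 + (⅓)/(-81)) = -67*(128 + (⅓)*(-1/81)) = -67*(128 - 1/243) = -67*31103/243 = -2083901/243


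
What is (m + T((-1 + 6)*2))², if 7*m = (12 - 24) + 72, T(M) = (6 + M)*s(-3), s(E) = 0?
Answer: 3600/49 ≈ 73.469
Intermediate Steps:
T(M) = 0 (T(M) = (6 + M)*0 = 0)
m = 60/7 (m = ((12 - 24) + 72)/7 = (-12 + 72)/7 = (⅐)*60 = 60/7 ≈ 8.5714)
(m + T((-1 + 6)*2))² = (60/7 + 0)² = (60/7)² = 3600/49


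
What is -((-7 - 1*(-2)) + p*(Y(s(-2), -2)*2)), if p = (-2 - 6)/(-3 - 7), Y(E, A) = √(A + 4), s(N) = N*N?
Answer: 5 - 8*√2/5 ≈ 2.7373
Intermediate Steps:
s(N) = N²
Y(E, A) = √(4 + A)
p = ⅘ (p = -8/(-10) = -8*(-⅒) = ⅘ ≈ 0.80000)
-((-7 - 1*(-2)) + p*(Y(s(-2), -2)*2)) = -((-7 - 1*(-2)) + 4*(√(4 - 2)*2)/5) = -((-7 + 2) + 4*(√2*2)/5) = -(-5 + 4*(2*√2)/5) = -(-5 + 8*√2/5) = 5 - 8*√2/5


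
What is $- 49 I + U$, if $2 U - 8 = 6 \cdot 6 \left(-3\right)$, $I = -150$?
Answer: $7300$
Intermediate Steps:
$U = -50$ ($U = 4 + \frac{6 \cdot 6 \left(-3\right)}{2} = 4 + \frac{36 \left(-3\right)}{2} = 4 + \frac{1}{2} \left(-108\right) = 4 - 54 = -50$)
$- 49 I + U = \left(-49\right) \left(-150\right) - 50 = 7350 - 50 = 7300$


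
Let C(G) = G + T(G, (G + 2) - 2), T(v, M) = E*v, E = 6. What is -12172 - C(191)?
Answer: -13509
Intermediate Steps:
T(v, M) = 6*v
C(G) = 7*G (C(G) = G + 6*G = 7*G)
-12172 - C(191) = -12172 - 7*191 = -12172 - 1*1337 = -12172 - 1337 = -13509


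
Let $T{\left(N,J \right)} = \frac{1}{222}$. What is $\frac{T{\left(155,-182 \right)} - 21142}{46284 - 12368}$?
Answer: $- \frac{76943}{123432} \approx -0.62336$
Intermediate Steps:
$T{\left(N,J \right)} = \frac{1}{222}$
$\frac{T{\left(155,-182 \right)} - 21142}{46284 - 12368} = \frac{\frac{1}{222} - 21142}{46284 - 12368} = - \frac{4693523}{222 \cdot 33916} = \left(- \frac{4693523}{222}\right) \frac{1}{33916} = - \frac{76943}{123432}$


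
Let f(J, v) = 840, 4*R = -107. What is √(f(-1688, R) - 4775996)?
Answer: 2*I*√1193789 ≈ 2185.2*I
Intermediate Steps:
R = -107/4 (R = (¼)*(-107) = -107/4 ≈ -26.750)
√(f(-1688, R) - 4775996) = √(840 - 4775996) = √(-4775156) = 2*I*√1193789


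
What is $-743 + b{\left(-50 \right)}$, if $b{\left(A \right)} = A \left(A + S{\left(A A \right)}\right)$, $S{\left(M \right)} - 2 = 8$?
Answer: $1257$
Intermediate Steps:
$S{\left(M \right)} = 10$ ($S{\left(M \right)} = 2 + 8 = 10$)
$b{\left(A \right)} = A \left(10 + A\right)$ ($b{\left(A \right)} = A \left(A + 10\right) = A \left(10 + A\right)$)
$-743 + b{\left(-50 \right)} = -743 - 50 \left(10 - 50\right) = -743 - -2000 = -743 + 2000 = 1257$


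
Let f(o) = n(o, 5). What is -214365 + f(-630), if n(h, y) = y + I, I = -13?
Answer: -214373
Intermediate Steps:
n(h, y) = -13 + y (n(h, y) = y - 13 = -13 + y)
f(o) = -8 (f(o) = -13 + 5 = -8)
-214365 + f(-630) = -214365 - 8 = -214373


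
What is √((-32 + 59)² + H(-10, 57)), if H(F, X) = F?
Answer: √719 ≈ 26.814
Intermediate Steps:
√((-32 + 59)² + H(-10, 57)) = √((-32 + 59)² - 10) = √(27² - 10) = √(729 - 10) = √719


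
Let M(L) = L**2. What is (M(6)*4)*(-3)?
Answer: -432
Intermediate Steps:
(M(6)*4)*(-3) = (6**2*4)*(-3) = (36*4)*(-3) = 144*(-3) = -432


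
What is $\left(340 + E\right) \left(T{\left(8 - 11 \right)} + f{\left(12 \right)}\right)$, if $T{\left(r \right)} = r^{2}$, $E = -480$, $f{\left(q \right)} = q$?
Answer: $-2940$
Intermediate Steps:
$\left(340 + E\right) \left(T{\left(8 - 11 \right)} + f{\left(12 \right)}\right) = \left(340 - 480\right) \left(\left(8 - 11\right)^{2} + 12\right) = - 140 \left(\left(-3\right)^{2} + 12\right) = - 140 \left(9 + 12\right) = \left(-140\right) 21 = -2940$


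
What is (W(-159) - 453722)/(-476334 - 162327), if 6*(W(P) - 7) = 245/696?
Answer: 1894713595/2667048336 ≈ 0.71042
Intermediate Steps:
W(P) = 29477/4176 (W(P) = 7 + (245/696)/6 = 7 + (245*(1/696))/6 = 7 + (1/6)*(245/696) = 7 + 245/4176 = 29477/4176)
(W(-159) - 453722)/(-476334 - 162327) = (29477/4176 - 453722)/(-476334 - 162327) = -1894713595/4176/(-638661) = -1894713595/4176*(-1/638661) = 1894713595/2667048336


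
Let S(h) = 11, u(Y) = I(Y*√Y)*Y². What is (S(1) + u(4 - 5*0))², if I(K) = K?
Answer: 19321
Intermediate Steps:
u(Y) = Y^(7/2) (u(Y) = (Y*√Y)*Y² = Y^(3/2)*Y² = Y^(7/2))
(S(1) + u(4 - 5*0))² = (11 + (4 - 5*0)^(7/2))² = (11 + (4 + 0)^(7/2))² = (11 + 4^(7/2))² = (11 + 128)² = 139² = 19321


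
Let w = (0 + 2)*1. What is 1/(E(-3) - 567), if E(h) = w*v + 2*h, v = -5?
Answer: -1/583 ≈ -0.0017153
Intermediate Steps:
w = 2 (w = 2*1 = 2)
E(h) = -10 + 2*h (E(h) = 2*(-5) + 2*h = -10 + 2*h)
1/(E(-3) - 567) = 1/((-10 + 2*(-3)) - 567) = 1/((-10 - 6) - 567) = 1/(-16 - 567) = 1/(-583) = -1/583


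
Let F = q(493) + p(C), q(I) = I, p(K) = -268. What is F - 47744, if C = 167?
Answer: -47519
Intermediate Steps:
F = 225 (F = 493 - 268 = 225)
F - 47744 = 225 - 47744 = -47519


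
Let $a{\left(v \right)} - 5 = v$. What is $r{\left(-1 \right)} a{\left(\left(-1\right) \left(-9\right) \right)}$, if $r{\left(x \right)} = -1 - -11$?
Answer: $140$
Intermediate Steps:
$r{\left(x \right)} = 10$ ($r{\left(x \right)} = -1 + 11 = 10$)
$a{\left(v \right)} = 5 + v$
$r{\left(-1 \right)} a{\left(\left(-1\right) \left(-9\right) \right)} = 10 \left(5 - -9\right) = 10 \left(5 + 9\right) = 10 \cdot 14 = 140$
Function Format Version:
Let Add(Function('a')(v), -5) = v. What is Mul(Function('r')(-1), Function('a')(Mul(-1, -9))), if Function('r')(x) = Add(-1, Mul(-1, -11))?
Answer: 140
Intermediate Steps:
Function('r')(x) = 10 (Function('r')(x) = Add(-1, 11) = 10)
Function('a')(v) = Add(5, v)
Mul(Function('r')(-1), Function('a')(Mul(-1, -9))) = Mul(10, Add(5, Mul(-1, -9))) = Mul(10, Add(5, 9)) = Mul(10, 14) = 140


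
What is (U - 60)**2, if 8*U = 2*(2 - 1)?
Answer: 57121/16 ≈ 3570.1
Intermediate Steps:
U = 1/4 (U = (2*(2 - 1))/8 = (2*1)/8 = (1/8)*2 = 1/4 ≈ 0.25000)
(U - 60)**2 = (1/4 - 60)**2 = (-239/4)**2 = 57121/16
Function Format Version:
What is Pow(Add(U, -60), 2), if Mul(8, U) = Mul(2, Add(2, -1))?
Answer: Rational(57121, 16) ≈ 3570.1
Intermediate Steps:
U = Rational(1, 4) (U = Mul(Rational(1, 8), Mul(2, Add(2, -1))) = Mul(Rational(1, 8), Mul(2, 1)) = Mul(Rational(1, 8), 2) = Rational(1, 4) ≈ 0.25000)
Pow(Add(U, -60), 2) = Pow(Add(Rational(1, 4), -60), 2) = Pow(Rational(-239, 4), 2) = Rational(57121, 16)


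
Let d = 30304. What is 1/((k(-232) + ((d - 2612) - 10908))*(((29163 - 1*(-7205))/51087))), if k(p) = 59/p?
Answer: 493841/5900448878 ≈ 8.3696e-5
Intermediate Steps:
1/((k(-232) + ((d - 2612) - 10908))*(((29163 - 1*(-7205))/51087))) = 1/((59/(-232) + ((30304 - 2612) - 10908))*(((29163 - 1*(-7205))/51087))) = 1/((59*(-1/232) + (27692 - 10908))*(((29163 + 7205)*(1/51087)))) = 1/((-59/232 + 16784)*((36368*(1/51087)))) = 1/((3893829/232)*(36368/51087)) = (232/3893829)*(51087/36368) = 493841/5900448878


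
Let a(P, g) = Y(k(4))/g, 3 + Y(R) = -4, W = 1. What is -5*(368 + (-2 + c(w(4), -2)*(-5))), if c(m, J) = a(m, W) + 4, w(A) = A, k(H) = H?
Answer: -1905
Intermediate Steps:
Y(R) = -7 (Y(R) = -3 - 4 = -7)
a(P, g) = -7/g
c(m, J) = -3 (c(m, J) = -7/1 + 4 = -7*1 + 4 = -7 + 4 = -3)
-5*(368 + (-2 + c(w(4), -2)*(-5))) = -5*(368 + (-2 - 3*(-5))) = -5*(368 + (-2 + 15)) = -5*(368 + 13) = -5*381 = -1905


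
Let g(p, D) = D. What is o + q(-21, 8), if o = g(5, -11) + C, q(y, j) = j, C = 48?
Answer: 45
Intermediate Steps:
o = 37 (o = -11 + 48 = 37)
o + q(-21, 8) = 37 + 8 = 45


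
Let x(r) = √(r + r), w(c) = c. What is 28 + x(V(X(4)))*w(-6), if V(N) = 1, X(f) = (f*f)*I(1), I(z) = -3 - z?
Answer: 28 - 6*√2 ≈ 19.515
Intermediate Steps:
X(f) = -4*f² (X(f) = (f*f)*(-3 - 1*1) = f²*(-3 - 1) = f²*(-4) = -4*f²)
x(r) = √2*√r (x(r) = √(2*r) = √2*√r)
28 + x(V(X(4)))*w(-6) = 28 + (√2*√1)*(-6) = 28 + (√2*1)*(-6) = 28 + √2*(-6) = 28 - 6*√2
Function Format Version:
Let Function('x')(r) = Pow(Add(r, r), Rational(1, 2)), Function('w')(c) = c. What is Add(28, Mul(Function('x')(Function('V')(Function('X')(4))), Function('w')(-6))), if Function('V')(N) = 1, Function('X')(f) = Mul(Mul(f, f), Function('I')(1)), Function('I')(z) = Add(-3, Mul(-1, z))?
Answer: Add(28, Mul(-6, Pow(2, Rational(1, 2)))) ≈ 19.515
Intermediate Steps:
Function('X')(f) = Mul(-4, Pow(f, 2)) (Function('X')(f) = Mul(Mul(f, f), Add(-3, Mul(-1, 1))) = Mul(Pow(f, 2), Add(-3, -1)) = Mul(Pow(f, 2), -4) = Mul(-4, Pow(f, 2)))
Function('x')(r) = Mul(Pow(2, Rational(1, 2)), Pow(r, Rational(1, 2))) (Function('x')(r) = Pow(Mul(2, r), Rational(1, 2)) = Mul(Pow(2, Rational(1, 2)), Pow(r, Rational(1, 2))))
Add(28, Mul(Function('x')(Function('V')(Function('X')(4))), Function('w')(-6))) = Add(28, Mul(Mul(Pow(2, Rational(1, 2)), Pow(1, Rational(1, 2))), -6)) = Add(28, Mul(Mul(Pow(2, Rational(1, 2)), 1), -6)) = Add(28, Mul(Pow(2, Rational(1, 2)), -6)) = Add(28, Mul(-6, Pow(2, Rational(1, 2))))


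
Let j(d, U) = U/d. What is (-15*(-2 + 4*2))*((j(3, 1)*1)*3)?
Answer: -90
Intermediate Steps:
j(d, U) = U/d
(-15*(-2 + 4*2))*((j(3, 1)*1)*3) = (-15*(-2 + 4*2))*(((1/3)*1)*3) = (-15*(-2 + 8))*(((1*(⅓))*1)*3) = (-15*6)*(((⅓)*1)*3) = -30*3 = -90*1 = -90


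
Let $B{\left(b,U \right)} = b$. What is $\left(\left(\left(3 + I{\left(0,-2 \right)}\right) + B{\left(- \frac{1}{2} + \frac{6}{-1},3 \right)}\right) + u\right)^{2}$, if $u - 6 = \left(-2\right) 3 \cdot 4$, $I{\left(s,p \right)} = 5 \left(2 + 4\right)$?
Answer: $\frac{289}{4} \approx 72.25$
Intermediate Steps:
$I{\left(s,p \right)} = 30$ ($I{\left(s,p \right)} = 5 \cdot 6 = 30$)
$u = -18$ ($u = 6 + \left(-2\right) 3 \cdot 4 = 6 - 24 = -18$)
$\left(\left(\left(3 + I{\left(0,-2 \right)}\right) + B{\left(- \frac{1}{2} + \frac{6}{-1},3 \right)}\right) + u\right)^{2} = \left(\left(\left(3 + 30\right) + \left(- \frac{1}{2} + \frac{6}{-1}\right)\right) - 18\right)^{2} = \left(\left(33 + \left(\left(-1\right) \frac{1}{2} + 6 \left(-1\right)\right)\right) - 18\right)^{2} = \left(\left(33 - \frac{13}{2}\right) - 18\right)^{2} = \left(\frac{53}{2} - 18\right)^{2} = \left(\frac{17}{2}\right)^{2} = \frac{289}{4}$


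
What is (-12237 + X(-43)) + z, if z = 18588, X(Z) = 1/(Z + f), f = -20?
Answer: 400112/63 ≈ 6351.0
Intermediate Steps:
X(Z) = 1/(-20 + Z) (X(Z) = 1/(Z - 20) = 1/(-20 + Z))
(-12237 + X(-43)) + z = (-12237 + 1/(-20 - 43)) + 18588 = (-12237 + 1/(-63)) + 18588 = (-12237 - 1/63) + 18588 = -770932/63 + 18588 = 400112/63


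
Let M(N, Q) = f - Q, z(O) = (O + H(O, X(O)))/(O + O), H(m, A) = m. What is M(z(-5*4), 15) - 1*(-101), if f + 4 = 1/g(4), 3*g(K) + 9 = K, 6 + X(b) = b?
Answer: 407/5 ≈ 81.400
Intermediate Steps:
X(b) = -6 + b
g(K) = -3 + K/3
z(O) = 1 (z(O) = (O + O)/(O + O) = (2*O)/((2*O)) = (2*O)*(1/(2*O)) = 1)
f = -23/5 (f = -4 + 1/(-3 + (⅓)*4) = -4 + 1/(-3 + 4/3) = -4 + 1/(-5/3) = -4 - ⅗ = -23/5 ≈ -4.6000)
M(N, Q) = -23/5 - Q
M(z(-5*4), 15) - 1*(-101) = (-23/5 - 1*15) - 1*(-101) = (-23/5 - 15) + 101 = -98/5 + 101 = 407/5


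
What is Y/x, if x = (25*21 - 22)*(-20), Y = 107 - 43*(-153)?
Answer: -3343/5030 ≈ -0.66461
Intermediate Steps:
Y = 6686 (Y = 107 + 6579 = 6686)
x = -10060 (x = (525 - 22)*(-20) = 503*(-20) = -10060)
Y/x = 6686/(-10060) = 6686*(-1/10060) = -3343/5030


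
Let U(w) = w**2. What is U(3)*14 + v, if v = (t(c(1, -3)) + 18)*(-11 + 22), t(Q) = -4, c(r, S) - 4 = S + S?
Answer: 280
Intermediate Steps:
c(r, S) = 4 + 2*S (c(r, S) = 4 + (S + S) = 4 + 2*S)
v = 154 (v = (-4 + 18)*(-11 + 22) = 14*11 = 154)
U(3)*14 + v = 3**2*14 + 154 = 9*14 + 154 = 126 + 154 = 280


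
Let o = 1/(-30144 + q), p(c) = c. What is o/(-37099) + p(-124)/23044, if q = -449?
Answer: -35184055156/6538560482027 ≈ -0.0053810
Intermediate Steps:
o = -1/30593 (o = 1/(-30144 - 449) = 1/(-30593) = -1/30593 ≈ -3.2687e-5)
o/(-37099) + p(-124)/23044 = -1/30593/(-37099) - 124/23044 = -1/30593*(-1/37099) - 124*1/23044 = 1/1134969707 - 31/5761 = -35184055156/6538560482027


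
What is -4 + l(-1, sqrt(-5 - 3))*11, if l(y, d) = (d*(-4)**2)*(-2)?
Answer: -4 - 704*I*sqrt(2) ≈ -4.0 - 995.61*I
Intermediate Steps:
l(y, d) = -32*d (l(y, d) = (d*16)*(-2) = (16*d)*(-2) = -32*d)
-4 + l(-1, sqrt(-5 - 3))*11 = -4 - 32*sqrt(-5 - 3)*11 = -4 - 64*I*sqrt(2)*11 = -4 - 704*I*sqrt(2)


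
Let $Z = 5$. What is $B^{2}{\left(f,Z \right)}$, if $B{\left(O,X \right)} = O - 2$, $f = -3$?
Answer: $25$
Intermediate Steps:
$B{\left(O,X \right)} = -2 + O$
$B^{2}{\left(f,Z \right)} = \left(-2 - 3\right)^{2} = \left(-5\right)^{2} = 25$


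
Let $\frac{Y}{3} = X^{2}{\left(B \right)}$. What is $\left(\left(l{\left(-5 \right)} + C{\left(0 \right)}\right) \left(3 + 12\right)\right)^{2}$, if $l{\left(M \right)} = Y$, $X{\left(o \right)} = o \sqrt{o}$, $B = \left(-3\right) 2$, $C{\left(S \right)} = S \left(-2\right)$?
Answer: $94478400$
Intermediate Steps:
$C{\left(S \right)} = - 2 S$
$B = -6$
$X{\left(o \right)} = o^{\frac{3}{2}}$
$Y = -648$ ($Y = 3 \left(\left(-6\right)^{\frac{3}{2}}\right)^{2} = 3 \left(- 6 i \sqrt{6}\right)^{2} = 3 \left(-216\right) = -648$)
$l{\left(M \right)} = -648$
$\left(\left(l{\left(-5 \right)} + C{\left(0 \right)}\right) \left(3 + 12\right)\right)^{2} = \left(\left(-648 - 0\right) \left(3 + 12\right)\right)^{2} = \left(\left(-648 + 0\right) 15\right)^{2} = \left(\left(-648\right) 15\right)^{2} = \left(-9720\right)^{2} = 94478400$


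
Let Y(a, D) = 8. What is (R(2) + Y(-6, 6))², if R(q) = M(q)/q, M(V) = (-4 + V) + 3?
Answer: 289/4 ≈ 72.250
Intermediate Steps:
M(V) = -1 + V
R(q) = (-1 + q)/q
(R(2) + Y(-6, 6))² = ((-1 + 2)/2 + 8)² = ((½)*1 + 8)² = (½ + 8)² = (17/2)² = 289/4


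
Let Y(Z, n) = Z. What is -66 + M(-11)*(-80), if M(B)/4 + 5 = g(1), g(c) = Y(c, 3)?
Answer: 1214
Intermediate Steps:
g(c) = c
M(B) = -16 (M(B) = -20 + 4*1 = -20 + 4 = -16)
-66 + M(-11)*(-80) = -66 - 16*(-80) = -66 + 1280 = 1214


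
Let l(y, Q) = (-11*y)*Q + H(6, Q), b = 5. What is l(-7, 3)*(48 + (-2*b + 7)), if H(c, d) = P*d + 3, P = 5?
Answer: 11205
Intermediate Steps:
H(c, d) = 3 + 5*d (H(c, d) = 5*d + 3 = 3 + 5*d)
l(y, Q) = 3 + 5*Q - 11*Q*y (l(y, Q) = (-11*y)*Q + (3 + 5*Q) = -11*Q*y + (3 + 5*Q) = 3 + 5*Q - 11*Q*y)
l(-7, 3)*(48 + (-2*b + 7)) = (3 + 5*3 - 11*3*(-7))*(48 + (-2*5 + 7)) = (3 + 15 + 231)*(48 + (-10 + 7)) = 249*(48 - 3) = 249*45 = 11205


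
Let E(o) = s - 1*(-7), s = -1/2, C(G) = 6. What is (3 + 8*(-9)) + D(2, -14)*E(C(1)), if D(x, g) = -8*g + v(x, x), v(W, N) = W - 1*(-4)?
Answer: 698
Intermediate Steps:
v(W, N) = 4 + W (v(W, N) = W + 4 = 4 + W)
s = -½ (s = -1*½ = -½ ≈ -0.50000)
D(x, g) = 4 + x - 8*g (D(x, g) = -8*g + (4 + x) = 4 + x - 8*g)
E(o) = 13/2 (E(o) = -½ - 1*(-7) = -½ + 7 = 13/2)
(3 + 8*(-9)) + D(2, -14)*E(C(1)) = (3 + 8*(-9)) + (4 + 2 - 8*(-14))*(13/2) = (3 - 72) + (4 + 2 + 112)*(13/2) = -69 + 118*(13/2) = -69 + 767 = 698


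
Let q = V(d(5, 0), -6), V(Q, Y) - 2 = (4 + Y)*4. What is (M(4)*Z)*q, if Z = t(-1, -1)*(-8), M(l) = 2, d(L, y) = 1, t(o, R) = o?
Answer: -96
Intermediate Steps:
V(Q, Y) = 18 + 4*Y (V(Q, Y) = 2 + (4 + Y)*4 = 2 + (16 + 4*Y) = 18 + 4*Y)
Z = 8 (Z = -1*(-8) = 8)
q = -6 (q = 18 + 4*(-6) = 18 - 24 = -6)
(M(4)*Z)*q = (2*8)*(-6) = 16*(-6) = -96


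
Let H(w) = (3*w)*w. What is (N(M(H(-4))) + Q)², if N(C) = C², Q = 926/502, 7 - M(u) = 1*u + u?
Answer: 3954665185956/63001 ≈ 6.2771e+7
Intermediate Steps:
H(w) = 3*w²
M(u) = 7 - 2*u (M(u) = 7 - (1*u + u) = 7 - (u + u) = 7 - 2*u)
Q = 463/251 (Q = 926*(1/502) = 463/251 ≈ 1.8446)
(N(M(H(-4))) + Q)² = ((7 - 6*(-4)²)² + 463/251)² = ((7 - 6*16)² + 463/251)² = ((7 - 2*48)² + 463/251)² = ((7 - 96)² + 463/251)² = ((-89)² + 463/251)² = (7921 + 463/251)² = (1988634/251)² = 3954665185956/63001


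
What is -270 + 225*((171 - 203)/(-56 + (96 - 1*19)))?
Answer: -4290/7 ≈ -612.86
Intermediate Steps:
-270 + 225*((171 - 203)/(-56 + (96 - 1*19))) = -270 + 225*(-32/(-56 + (96 - 19))) = -270 + 225*(-32/(-56 + 77)) = -270 + 225*(-32/21) = -270 - 2400/7 = -4290/7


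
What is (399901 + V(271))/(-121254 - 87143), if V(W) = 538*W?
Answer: -77957/29771 ≈ -2.6186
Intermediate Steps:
(399901 + V(271))/(-121254 - 87143) = (399901 + 538*271)/(-121254 - 87143) = (399901 + 145798)/(-208397) = 545699*(-1/208397) = -77957/29771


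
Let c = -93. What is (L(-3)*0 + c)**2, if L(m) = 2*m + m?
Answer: 8649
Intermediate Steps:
L(m) = 3*m
(L(-3)*0 + c)**2 = ((3*(-3))*0 - 93)**2 = (-9*0 - 93)**2 = (0 - 93)**2 = (-93)**2 = 8649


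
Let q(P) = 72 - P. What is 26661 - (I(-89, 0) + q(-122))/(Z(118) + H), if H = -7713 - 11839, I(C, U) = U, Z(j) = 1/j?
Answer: 61510549127/2307135 ≈ 26661.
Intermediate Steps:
H = -19552
26661 - (I(-89, 0) + q(-122))/(Z(118) + H) = 26661 - (0 + (72 - 1*(-122)))/(1/118 - 19552) = 26661 - (0 + (72 + 122))/(1/118 - 19552) = 26661 - (0 + 194)/(-2307135/118) = 26661 - 194*(-118)/2307135 = 26661 - 1*(-22892/2307135) = 26661 + 22892/2307135 = 61510549127/2307135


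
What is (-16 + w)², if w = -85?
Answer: 10201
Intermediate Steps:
(-16 + w)² = (-16 - 85)² = (-101)² = 10201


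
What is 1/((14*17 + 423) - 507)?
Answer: 1/154 ≈ 0.0064935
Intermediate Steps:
1/((14*17 + 423) - 507) = 1/((238 + 423) - 507) = 1/(661 - 507) = 1/154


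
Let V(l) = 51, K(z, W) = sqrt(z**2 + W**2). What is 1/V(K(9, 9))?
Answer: 1/51 ≈ 0.019608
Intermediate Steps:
K(z, W) = sqrt(W**2 + z**2)
1/V(K(9, 9)) = 1/51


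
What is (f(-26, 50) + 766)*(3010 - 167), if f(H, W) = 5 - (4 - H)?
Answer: 2106663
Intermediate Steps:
f(H, W) = 1 + H (f(H, W) = 5 + (-4 + H) = 1 + H)
(f(-26, 50) + 766)*(3010 - 167) = ((1 - 26) + 766)*(3010 - 167) = (-25 + 766)*2843 = 741*2843 = 2106663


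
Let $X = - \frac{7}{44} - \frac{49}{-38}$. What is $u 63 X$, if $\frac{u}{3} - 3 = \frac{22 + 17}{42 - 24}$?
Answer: $\frac{1845585}{1672} \approx 1103.8$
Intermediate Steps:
$X = \frac{945}{836}$ ($X = \left(-7\right) \frac{1}{44} - - \frac{49}{38} = - \frac{7}{44} + \frac{49}{38} = \frac{945}{836} \approx 1.1304$)
$u = \frac{31}{2}$ ($u = 9 + 3 \frac{22 + 17}{42 - 24} = 9 + 3 \cdot \frac{39}{18} = 9 + 3 \cdot 39 \cdot \frac{1}{18} = 9 + 3 \cdot \frac{13}{6} = 9 + \frac{13}{2} = \frac{31}{2} \approx 15.5$)
$u 63 X = \frac{31}{2} \cdot 63 \cdot \frac{945}{836} = \frac{1953}{2} \cdot \frac{945}{836} = \frac{1845585}{1672}$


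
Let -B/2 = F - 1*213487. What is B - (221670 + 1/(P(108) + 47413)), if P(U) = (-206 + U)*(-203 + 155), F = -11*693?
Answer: 11494404349/52117 ≈ 2.2055e+5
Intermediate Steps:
F = -7623
P(U) = 9888 - 48*U (P(U) = (-206 + U)*(-48) = 9888 - 48*U)
B = 442220 (B = -2*(-7623 - 1*213487) = -2*(-7623 - 213487) = -2*(-221110) = 442220)
B - (221670 + 1/(P(108) + 47413)) = 442220 - (221670 + 1/((9888 - 48*108) + 47413)) = 442220 - (221670 + 1/((9888 - 5184) + 47413)) = 442220 - (221670 + 1/(4704 + 47413)) = 442220 - (221670 + 1/52117) = 442220 - 1*11552775391/52117 = 442220 - 11552775391/52117 = 11494404349/52117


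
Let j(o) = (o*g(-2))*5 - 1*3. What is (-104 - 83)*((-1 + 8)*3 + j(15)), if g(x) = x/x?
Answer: -17391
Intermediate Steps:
g(x) = 1
j(o) = -3 + 5*o (j(o) = (o*1)*5 - 1*3 = o*5 - 3 = 5*o - 3 = -3 + 5*o)
(-104 - 83)*((-1 + 8)*3 + j(15)) = (-104 - 83)*((-1 + 8)*3 + (-3 + 5*15)) = -187*(7*3 + (-3 + 75)) = -187*(21 + 72) = -187*93 = -17391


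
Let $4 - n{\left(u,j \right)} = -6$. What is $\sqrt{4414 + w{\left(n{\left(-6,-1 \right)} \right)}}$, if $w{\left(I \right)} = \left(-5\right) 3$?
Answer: $\sqrt{4399} \approx 66.325$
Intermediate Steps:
$n{\left(u,j \right)} = 10$ ($n{\left(u,j \right)} = 4 - -6 = 4 + 6 = 10$)
$w{\left(I \right)} = -15$
$\sqrt{4414 + w{\left(n{\left(-6,-1 \right)} \right)}} = \sqrt{4414 - 15} = \sqrt{4399}$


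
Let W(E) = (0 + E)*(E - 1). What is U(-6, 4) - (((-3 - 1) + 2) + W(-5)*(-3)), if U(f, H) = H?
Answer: 96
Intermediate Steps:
W(E) = E*(-1 + E)
U(-6, 4) - (((-3 - 1) + 2) + W(-5)*(-3)) = 4 - (((-3 - 1) + 2) - 5*(-1 - 5)*(-3)) = 4 - ((-4 + 2) - 5*(-6)*(-3)) = 4 - (-2 + 30*(-3)) = 4 - (-2 - 90) = 4 - 1*(-92) = 4 + 92 = 96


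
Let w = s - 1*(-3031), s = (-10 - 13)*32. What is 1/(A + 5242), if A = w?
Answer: 1/7537 ≈ 0.00013268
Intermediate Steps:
s = -736 (s = -23*32 = -736)
w = 2295 (w = -736 - 1*(-3031) = -736 + 3031 = 2295)
A = 2295
1/(A + 5242) = 1/(2295 + 5242) = 1/7537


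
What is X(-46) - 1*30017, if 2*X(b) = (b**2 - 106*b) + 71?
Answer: -52971/2 ≈ -26486.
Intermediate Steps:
X(b) = 71/2 + b**2/2 - 53*b (X(b) = ((b**2 - 106*b) + 71)/2 = (71 + b**2 - 106*b)/2 = 71/2 + b**2/2 - 53*b)
X(-46) - 1*30017 = (71/2 + (1/2)*(-46)**2 - 53*(-46)) - 1*30017 = (71/2 + (1/2)*2116 + 2438) - 30017 = (71/2 + 1058 + 2438) - 30017 = 7063/2 - 30017 = -52971/2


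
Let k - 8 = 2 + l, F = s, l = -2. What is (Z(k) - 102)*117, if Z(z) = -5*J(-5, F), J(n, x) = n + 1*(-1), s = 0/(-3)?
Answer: -8424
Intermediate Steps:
s = 0 (s = 0*(-⅓) = 0)
F = 0
k = 8 (k = 8 + (2 - 2) = 8 + 0 = 8)
J(n, x) = -1 + n (J(n, x) = n - 1 = -1 + n)
Z(z) = 30 (Z(z) = -5*(-1 - 5) = -5*(-6) = 30)
(Z(k) - 102)*117 = (30 - 102)*117 = -72*117 = -8424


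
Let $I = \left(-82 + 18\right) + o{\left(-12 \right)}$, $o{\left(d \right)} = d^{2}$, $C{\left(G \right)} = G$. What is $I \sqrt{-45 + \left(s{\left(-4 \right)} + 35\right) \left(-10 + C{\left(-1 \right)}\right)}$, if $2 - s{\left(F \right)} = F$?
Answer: $320 i \sqrt{31} \approx 1781.7 i$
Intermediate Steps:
$s{\left(F \right)} = 2 - F$
$I = 80$ ($I = \left(-82 + 18\right) + \left(-12\right)^{2} = -64 + 144 = 80$)
$I \sqrt{-45 + \left(s{\left(-4 \right)} + 35\right) \left(-10 + C{\left(-1 \right)}\right)} = 80 \sqrt{-45 + \left(\left(2 - -4\right) + 35\right) \left(-10 - 1\right)} = 80 \sqrt{-45 + \left(\left(2 + 4\right) + 35\right) \left(-11\right)} = 80 \sqrt{-45 + \left(6 + 35\right) \left(-11\right)} = 80 \sqrt{-45 + 41 \left(-11\right)} = 80 \sqrt{-45 - 451} = 80 \sqrt{-496} = 80 \cdot 4 i \sqrt{31} = 320 i \sqrt{31}$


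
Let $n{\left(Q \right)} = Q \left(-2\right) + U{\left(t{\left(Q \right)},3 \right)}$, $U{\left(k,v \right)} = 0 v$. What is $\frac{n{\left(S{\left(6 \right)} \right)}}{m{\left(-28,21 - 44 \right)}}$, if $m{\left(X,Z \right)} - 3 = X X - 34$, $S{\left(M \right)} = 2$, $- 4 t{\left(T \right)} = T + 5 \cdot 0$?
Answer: $- \frac{4}{753} \approx -0.0053121$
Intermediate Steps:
$t{\left(T \right)} = - \frac{T}{4}$ ($t{\left(T \right)} = - \frac{T + 5 \cdot 0}{4} = - \frac{T + 0}{4} = - \frac{T}{4}$)
$U{\left(k,v \right)} = 0$
$m{\left(X,Z \right)} = -31 + X^{2}$ ($m{\left(X,Z \right)} = 3 + \left(X X - 34\right) = 3 + \left(X^{2} - 34\right) = 3 + \left(-34 + X^{2}\right) = -31 + X^{2}$)
$n{\left(Q \right)} = - 2 Q$ ($n{\left(Q \right)} = Q \left(-2\right) + 0 = - 2 Q + 0 = - 2 Q$)
$\frac{n{\left(S{\left(6 \right)} \right)}}{m{\left(-28,21 - 44 \right)}} = \frac{\left(-2\right) 2}{-31 + \left(-28\right)^{2}} = - \frac{4}{-31 + 784} = - \frac{4}{753}$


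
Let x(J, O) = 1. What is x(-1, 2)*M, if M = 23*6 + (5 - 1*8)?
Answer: 135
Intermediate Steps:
M = 135 (M = 138 + (5 - 8) = 138 - 3 = 135)
x(-1, 2)*M = 1*135 = 135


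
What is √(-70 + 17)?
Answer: I*√53 ≈ 7.2801*I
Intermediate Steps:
√(-70 + 17) = √(-53) = I*√53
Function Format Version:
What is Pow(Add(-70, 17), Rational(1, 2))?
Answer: Mul(I, Pow(53, Rational(1, 2))) ≈ Mul(7.2801, I)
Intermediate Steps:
Pow(Add(-70, 17), Rational(1, 2)) = Pow(-53, Rational(1, 2)) = Mul(I, Pow(53, Rational(1, 2)))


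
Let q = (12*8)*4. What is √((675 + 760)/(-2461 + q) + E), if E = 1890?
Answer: √8150345315/2077 ≈ 43.466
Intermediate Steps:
q = 384 (q = 96*4 = 384)
√((675 + 760)/(-2461 + q) + E) = √((675 + 760)/(-2461 + 384) + 1890) = √(1435/(-2077) + 1890) = √(1435*(-1/2077) + 1890) = √(-1435/2077 + 1890) = √(3924095/2077) = √8150345315/2077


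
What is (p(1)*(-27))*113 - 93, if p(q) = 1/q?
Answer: -3144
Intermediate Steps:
p(q) = 1/q
(p(1)*(-27))*113 - 93 = (-27/1)*113 - 93 = (1*(-27))*113 - 93 = -27*113 - 93 = -3051 - 93 = -3144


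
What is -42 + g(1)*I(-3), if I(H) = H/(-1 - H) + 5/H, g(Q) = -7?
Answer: -119/6 ≈ -19.833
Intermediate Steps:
I(H) = 5/H + H/(-1 - H)
-42 + g(1)*I(-3) = -42 - 7*(5 - 1*(-3)² + 5*(-3))/((-3)*(1 - 3)) = -42 - (-7)*(5 - 1*9 - 15)/(3*(-2)) = -42 - (-7)*(-1)*(5 - 9 - 15)/(3*2) = -42 - (-7)*(-1)*(-19)/(3*2) = -42 - 7*(-19/6) = -42 + 133/6 = -119/6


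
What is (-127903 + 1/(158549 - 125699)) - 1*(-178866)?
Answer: 1674134551/32850 ≈ 50963.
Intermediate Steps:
(-127903 + 1/(158549 - 125699)) - 1*(-178866) = (-127903 + 1/32850) + 178866 = -4201613549/32850 + 178866 = 1674134551/32850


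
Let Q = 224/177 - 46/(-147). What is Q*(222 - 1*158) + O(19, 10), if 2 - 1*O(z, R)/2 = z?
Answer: 581278/8673 ≈ 67.022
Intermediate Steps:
O(z, R) = 4 - 2*z
Q = 13690/8673 (Q = 224*(1/177) - 46*(-1/147) = 224/177 + 46/147 = 13690/8673 ≈ 1.5785)
Q*(222 - 1*158) + O(19, 10) = 13690*(222 - 1*158)/8673 + (4 - 2*19) = 13690*(222 - 158)/8673 + (4 - 38) = (13690/8673)*64 - 34 = 876160/8673 - 34 = 581278/8673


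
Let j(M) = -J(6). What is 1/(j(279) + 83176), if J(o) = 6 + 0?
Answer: 1/83170 ≈ 1.2024e-5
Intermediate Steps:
J(o) = 6
j(M) = -6 (j(M) = -1*6 = -6)
1/(j(279) + 83176) = 1/(-6 + 83176) = 1/83170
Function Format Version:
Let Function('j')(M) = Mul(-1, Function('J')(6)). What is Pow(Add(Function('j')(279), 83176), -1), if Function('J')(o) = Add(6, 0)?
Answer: Rational(1, 83170) ≈ 1.2024e-5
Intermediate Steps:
Function('J')(o) = 6
Function('j')(M) = -6 (Function('j')(M) = Mul(-1, 6) = -6)
Pow(Add(Function('j')(279), 83176), -1) = Pow(Add(-6, 83176), -1) = Pow(83170, -1) = Rational(1, 83170)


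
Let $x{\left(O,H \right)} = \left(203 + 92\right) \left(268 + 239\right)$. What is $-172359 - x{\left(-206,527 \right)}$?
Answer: $-321924$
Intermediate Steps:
$x{\left(O,H \right)} = 149565$ ($x{\left(O,H \right)} = 295 \cdot 507 = 149565$)
$-172359 - x{\left(-206,527 \right)} = -172359 - 149565 = -321924$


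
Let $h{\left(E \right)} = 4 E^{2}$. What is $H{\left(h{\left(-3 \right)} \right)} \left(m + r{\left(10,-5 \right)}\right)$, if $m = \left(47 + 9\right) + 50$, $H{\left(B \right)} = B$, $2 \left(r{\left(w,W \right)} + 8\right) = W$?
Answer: $3438$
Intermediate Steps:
$r{\left(w,W \right)} = -8 + \frac{W}{2}$
$m = 106$ ($m = 56 + 50 = 106$)
$H{\left(h{\left(-3 \right)} \right)} \left(m + r{\left(10,-5 \right)}\right) = 4 \left(-3\right)^{2} \left(106 + \left(-8 + \frac{1}{2} \left(-5\right)\right)\right) = 4 \cdot 9 \left(106 - \frac{21}{2}\right) = 36 \left(106 - \frac{21}{2}\right) = 36 \cdot \frac{191}{2} = 3438$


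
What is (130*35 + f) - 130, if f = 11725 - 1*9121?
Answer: 7024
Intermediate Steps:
f = 2604 (f = 11725 - 9121 = 2604)
(130*35 + f) - 130 = (130*35 + 2604) - 130 = (4550 + 2604) - 130 = 7154 - 130 = 7024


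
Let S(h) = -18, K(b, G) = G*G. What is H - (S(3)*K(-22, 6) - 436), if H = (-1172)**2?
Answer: 1374668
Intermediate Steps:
K(b, G) = G**2
H = 1373584
H - (S(3)*K(-22, 6) - 436) = 1373584 - (-18*6**2 - 436) = 1373584 - (-18*36 - 436) = 1373584 - (-648 - 436) = 1373584 - 1*(-1084) = 1373584 + 1084 = 1374668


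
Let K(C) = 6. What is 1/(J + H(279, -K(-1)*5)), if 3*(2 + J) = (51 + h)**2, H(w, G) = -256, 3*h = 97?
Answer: 27/55534 ≈ 0.00048619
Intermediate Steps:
h = 97/3 (h = (1/3)*97 = 97/3 ≈ 32.333)
J = 62446/27 (J = -2 + (51 + 97/3)**2/3 = -2 + (250/3)**2/3 = -2 + (1/3)*(62500/9) = -2 + 62500/27 = 62446/27 ≈ 2312.8)
1/(J + H(279, -K(-1)*5)) = 1/(62446/27 - 256) = 1/(55534/27) = 27/55534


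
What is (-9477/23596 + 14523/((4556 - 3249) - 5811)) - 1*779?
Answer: -20793668063/26569096 ≈ -782.63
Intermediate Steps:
(-9477/23596 + 14523/((4556 - 3249) - 5811)) - 1*779 = (-9477*1/23596 + 14523/(1307 - 5811)) - 779 = (-9477/23596 + 14523/(-4504)) - 779 = (-9477/23596 + 14523*(-1/4504)) - 779 = (-9477/23596 - 14523/4504) - 779 = -96342279/26569096 - 779 = -20793668063/26569096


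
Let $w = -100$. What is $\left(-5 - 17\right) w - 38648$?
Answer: $-36448$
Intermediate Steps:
$\left(-5 - 17\right) w - 38648 = \left(-5 - 17\right) \left(-100\right) - 38648 = \left(-22\right) \left(-100\right) - 38648 = 2200 - 38648 = -36448$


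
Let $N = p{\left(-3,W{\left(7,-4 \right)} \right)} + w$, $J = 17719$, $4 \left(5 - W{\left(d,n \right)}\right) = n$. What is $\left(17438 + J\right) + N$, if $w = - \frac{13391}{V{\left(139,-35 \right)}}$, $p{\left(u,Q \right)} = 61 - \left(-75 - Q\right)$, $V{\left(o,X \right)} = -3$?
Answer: $\frac{119288}{3} \approx 39763.0$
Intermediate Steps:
$W{\left(d,n \right)} = 5 - \frac{n}{4}$
$p{\left(u,Q \right)} = 136 + Q$ ($p{\left(u,Q \right)} = 61 + \left(75 + Q\right) = 136 + Q$)
$w = \frac{13391}{3}$ ($w = - \frac{13391}{-3} = \left(-13391\right) \left(- \frac{1}{3}\right) = \frac{13391}{3} \approx 4463.7$)
$N = \frac{13817}{3}$ ($N = \left(136 + \left(5 - -1\right)\right) + \frac{13391}{3} = \left(136 + \left(5 + 1\right)\right) + \frac{13391}{3} = \left(136 + 6\right) + \frac{13391}{3} = 142 + \frac{13391}{3} = \frac{13817}{3} \approx 4605.7$)
$\left(17438 + J\right) + N = \left(17438 + 17719\right) + \frac{13817}{3} = 35157 + \frac{13817}{3} = \frac{119288}{3}$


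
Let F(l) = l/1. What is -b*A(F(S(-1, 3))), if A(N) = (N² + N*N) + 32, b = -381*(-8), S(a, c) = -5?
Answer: -249936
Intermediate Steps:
b = 3048
F(l) = l (F(l) = l*1 = l)
A(N) = 32 + 2*N² (A(N) = (N² + N²) + 32 = 2*N² + 32 = 32 + 2*N²)
-b*A(F(S(-1, 3))) = -3048*(32 + 2*(-5)²) = -3048*(32 + 2*25) = -3048*(32 + 50) = -3048*82 = -1*249936 = -249936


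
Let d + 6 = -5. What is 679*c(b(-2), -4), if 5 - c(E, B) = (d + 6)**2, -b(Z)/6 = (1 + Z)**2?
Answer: -13580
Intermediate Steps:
d = -11 (d = -6 - 5 = -11)
b(Z) = -6*(1 + Z)**2
c(E, B) = -20 (c(E, B) = 5 - (-11 + 6)**2 = 5 - 1*(-5)**2 = 5 - 1*25 = 5 - 25 = -20)
679*c(b(-2), -4) = 679*(-20) = -13580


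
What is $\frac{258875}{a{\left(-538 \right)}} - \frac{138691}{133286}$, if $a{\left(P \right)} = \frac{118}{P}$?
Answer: $- \frac{9281695347019}{7863874} \approx -1.1803 \cdot 10^{6}$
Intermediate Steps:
$\frac{258875}{a{\left(-538 \right)}} - \frac{138691}{133286} = \frac{258875}{118 \frac{1}{-538}} - \frac{138691}{133286} = \frac{258875}{118 \left(- \frac{1}{538}\right)} - \frac{138691}{133286} = \frac{258875}{- \frac{59}{269}} - \frac{138691}{133286} = 258875 \left(- \frac{269}{59}\right) - \frac{138691}{133286} = - \frac{69637375}{59} - \frac{138691}{133286} = - \frac{9281695347019}{7863874}$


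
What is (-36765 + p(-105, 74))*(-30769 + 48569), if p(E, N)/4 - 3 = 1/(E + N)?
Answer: -20280376600/31 ≈ -6.5421e+8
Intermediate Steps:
p(E, N) = 12 + 4/(E + N)
(-36765 + p(-105, 74))*(-30769 + 48569) = (-36765 + 4*(1 + 3*(-105) + 3*74)/(-105 + 74))*(-30769 + 48569) = (-36765 + 4*(1 - 315 + 222)/(-31))*17800 = (-36765 + 4*(-1/31)*(-92))*17800 = (-36765 + 368/31)*17800 = -1139347/31*17800 = -20280376600/31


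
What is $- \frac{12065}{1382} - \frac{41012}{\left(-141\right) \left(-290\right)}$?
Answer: $- \frac{275008217}{28254990} \approx -9.7331$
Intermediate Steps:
$- \frac{12065}{1382} - \frac{41012}{\left(-141\right) \left(-290\right)} = \left(-12065\right) \frac{1}{1382} - \frac{41012}{40890} = - \frac{12065}{1382} - \frac{20506}{20445} = - \frac{275008217}{28254990}$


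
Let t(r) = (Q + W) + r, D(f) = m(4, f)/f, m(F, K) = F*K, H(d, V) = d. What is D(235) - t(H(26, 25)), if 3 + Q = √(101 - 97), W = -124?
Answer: 103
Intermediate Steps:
D(f) = 4 (D(f) = (4*f)/f = 4)
Q = -1 (Q = -3 + √(101 - 97) = -3 + √4 = -3 + 2 = -1)
t(r) = -125 + r (t(r) = (-1 - 124) + r = -125 + r)
D(235) - t(H(26, 25)) = 4 - (-125 + 26) = 4 - 1*(-99) = 4 + 99 = 103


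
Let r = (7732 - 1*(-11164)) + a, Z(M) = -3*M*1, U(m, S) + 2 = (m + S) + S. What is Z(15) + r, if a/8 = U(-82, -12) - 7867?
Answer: -44949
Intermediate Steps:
U(m, S) = -2 + m + 2*S (U(m, S) = -2 + ((m + S) + S) = -2 + ((S + m) + S) = -2 + (m + 2*S) = -2 + m + 2*S)
a = -63800 (a = 8*((-2 - 82 + 2*(-12)) - 7867) = 8*((-2 - 82 - 24) - 7867) = 8*(-108 - 7867) = 8*(-7975) = -63800)
Z(M) = -3*M
r = -44904 (r = (7732 - 1*(-11164)) - 63800 = (7732 + 11164) - 63800 = 18896 - 63800 = -44904)
Z(15) + r = -3*15 - 44904 = -45 - 44904 = -44949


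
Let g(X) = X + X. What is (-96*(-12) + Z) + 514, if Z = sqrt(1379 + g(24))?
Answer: 1666 + sqrt(1427) ≈ 1703.8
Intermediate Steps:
g(X) = 2*X
Z = sqrt(1427) (Z = sqrt(1379 + 2*24) = sqrt(1379 + 48) = sqrt(1427) ≈ 37.776)
(-96*(-12) + Z) + 514 = (-96*(-12) + sqrt(1427)) + 514 = (1152 + sqrt(1427)) + 514 = 1666 + sqrt(1427)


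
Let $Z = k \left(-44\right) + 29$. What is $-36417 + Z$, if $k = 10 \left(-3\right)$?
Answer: $-35068$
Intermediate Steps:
$k = -30$
$Z = 1349$ ($Z = \left(-30\right) \left(-44\right) + 29 = 1320 + 29 = 1349$)
$-36417 + Z = -36417 + 1349 = -35068$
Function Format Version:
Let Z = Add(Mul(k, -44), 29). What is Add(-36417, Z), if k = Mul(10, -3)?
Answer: -35068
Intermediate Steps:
k = -30
Z = 1349 (Z = Add(Mul(-30, -44), 29) = Add(1320, 29) = 1349)
Add(-36417, Z) = Add(-36417, 1349) = -35068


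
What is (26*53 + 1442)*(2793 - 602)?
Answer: 6178620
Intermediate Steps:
(26*53 + 1442)*(2793 - 602) = (1378 + 1442)*2191 = 2820*2191 = 6178620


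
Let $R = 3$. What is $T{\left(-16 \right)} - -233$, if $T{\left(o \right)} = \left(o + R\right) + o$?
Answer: $204$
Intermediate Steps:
$T{\left(o \right)} = 3 + 2 o$ ($T{\left(o \right)} = \left(o + 3\right) + o = \left(3 + o\right) + o = 3 + 2 o$)
$T{\left(-16 \right)} - -233 = \left(3 + 2 \left(-16\right)\right) - -233 = \left(3 - 32\right) + 233 = -29 + 233 = 204$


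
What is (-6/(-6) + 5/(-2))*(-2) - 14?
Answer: -11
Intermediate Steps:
(-6/(-6) + 5/(-2))*(-2) - 14 = (-6*(-1/6) + 5*(-1/2))*(-2) - 14 = (1 - 5/2)*(-2) - 14 = -3/2*(-2) - 14 = 3 - 14 = -11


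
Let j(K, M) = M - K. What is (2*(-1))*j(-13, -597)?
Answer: 1168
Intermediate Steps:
(2*(-1))*j(-13, -597) = (2*(-1))*(-597 - 1*(-13)) = -2*(-597 + 13) = -2*(-584) = 1168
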